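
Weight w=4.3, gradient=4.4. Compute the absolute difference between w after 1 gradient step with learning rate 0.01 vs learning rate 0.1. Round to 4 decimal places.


With lr=0.01: w_new = 4.3 - 0.01 * 4.4 = 4.256
With lr=0.1: w_new = 4.3 - 0.1 * 4.4 = 3.86
Absolute difference = |4.256 - 3.86|
= 0.3960

0.3960


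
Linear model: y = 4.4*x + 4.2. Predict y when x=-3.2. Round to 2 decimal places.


y = 4.4 * -3.2 + (4.2)
= -14.08 + (4.2)
= -9.88

-9.88


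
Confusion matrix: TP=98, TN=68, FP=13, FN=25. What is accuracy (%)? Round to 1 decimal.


Accuracy = (TP + TN) / (TP + TN + FP + FN) * 100
= (98 + 68) / (98 + 68 + 13 + 25)
= 166 / 204
= 0.8137
= 81.4%

81.4


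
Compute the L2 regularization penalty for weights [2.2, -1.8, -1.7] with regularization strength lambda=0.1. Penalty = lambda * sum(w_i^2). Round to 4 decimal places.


Squaring each weight:
2.2^2 = 4.84
(-1.8)^2 = 3.24
(-1.7)^2 = 2.89
Sum of squares = 10.97
Penalty = 0.1 * 10.97 = 1.0970

1.0970


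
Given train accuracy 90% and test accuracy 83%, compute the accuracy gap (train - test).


Gap = train_accuracy - test_accuracy
= 90 - 83
= 7%
This moderate gap may indicate mild overfitting.

7


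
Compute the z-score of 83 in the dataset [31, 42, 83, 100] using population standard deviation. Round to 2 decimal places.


Mean = (31 + 42 + 83 + 100) / 4 = 64.0
Variance = sum((x_i - mean)^2) / n = 807.5
Std = sqrt(807.5) = 28.4165
Z = (x - mean) / std
= (83 - 64.0) / 28.4165
= 19.0 / 28.4165
= 0.67

0.67


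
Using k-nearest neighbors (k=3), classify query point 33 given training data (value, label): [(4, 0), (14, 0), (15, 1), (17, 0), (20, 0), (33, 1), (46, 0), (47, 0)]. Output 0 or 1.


Distances from query 33:
Point 33 (class 1): distance = 0
Point 20 (class 0): distance = 13
Point 46 (class 0): distance = 13
K=3 nearest neighbors: classes = [1, 0, 0]
Votes for class 1: 1 / 3
Majority vote => class 0

0


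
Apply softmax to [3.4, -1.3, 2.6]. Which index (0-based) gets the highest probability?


Softmax is a monotonic transformation, so it preserves the argmax.
We need to find the index of the maximum logit.
Index 0: 3.4
Index 1: -1.3
Index 2: 2.6
Maximum logit = 3.4 at index 0

0


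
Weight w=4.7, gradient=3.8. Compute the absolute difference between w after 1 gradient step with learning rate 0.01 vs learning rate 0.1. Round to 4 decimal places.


With lr=0.01: w_new = 4.7 - 0.01 * 3.8 = 4.662
With lr=0.1: w_new = 4.7 - 0.1 * 3.8 = 4.32
Absolute difference = |4.662 - 4.32|
= 0.3420

0.3420


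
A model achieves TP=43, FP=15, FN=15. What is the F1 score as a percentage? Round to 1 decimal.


Precision = TP / (TP + FP) = 43 / 58 = 0.7414
Recall = TP / (TP + FN) = 43 / 58 = 0.7414
F1 = 2 * P * R / (P + R)
= 2 * 0.7414 * 0.7414 / (0.7414 + 0.7414)
= 1.0993 / 1.4828
= 0.7414
As percentage: 74.1%

74.1


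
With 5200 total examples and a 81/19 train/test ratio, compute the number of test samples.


Train samples = 5200 * 81% = 4212
Test samples = 5200 - 4212
= 988

988


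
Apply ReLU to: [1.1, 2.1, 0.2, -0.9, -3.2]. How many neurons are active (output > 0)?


ReLU(x) = max(0, x) for each element:
ReLU(1.1) = 1.1
ReLU(2.1) = 2.1
ReLU(0.2) = 0.2
ReLU(-0.9) = 0
ReLU(-3.2) = 0
Active neurons (>0): 3

3


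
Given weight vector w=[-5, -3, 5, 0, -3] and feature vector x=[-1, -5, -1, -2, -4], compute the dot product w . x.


Element-wise products:
-5 * -1 = 5
-3 * -5 = 15
5 * -1 = -5
0 * -2 = 0
-3 * -4 = 12
Sum = 5 + 15 + -5 + 0 + 12
= 27

27


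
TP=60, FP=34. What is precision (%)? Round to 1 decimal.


Precision = TP / (TP + FP) * 100
= 60 / (60 + 34)
= 60 / 94
= 0.6383
= 63.8%

63.8


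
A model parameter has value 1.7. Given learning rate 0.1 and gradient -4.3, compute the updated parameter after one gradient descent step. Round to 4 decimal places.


w_new = w_old - lr * gradient
= 1.7 - 0.1 * -4.3
= 1.7 - (-0.43)
= 2.1300

2.1300


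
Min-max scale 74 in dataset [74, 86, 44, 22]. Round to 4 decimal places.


Min = 22, Max = 86
Range = 86 - 22 = 64
Scaled = (x - min) / (max - min)
= (74 - 22) / 64
= 52 / 64
= 0.8125

0.8125


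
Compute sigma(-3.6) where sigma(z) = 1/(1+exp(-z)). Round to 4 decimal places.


sigmoid(z) = 1 / (1 + exp(-z))
exp(-(-3.6)) = exp(3.6) = 36.5982
1 + 36.5982 = 37.5982
1 / 37.5982 = 0.0266

0.0266


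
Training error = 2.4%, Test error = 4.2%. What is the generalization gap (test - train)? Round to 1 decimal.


Generalization gap = test_error - train_error
= 4.2 - 2.4
= 1.8%
A small gap suggests good generalization.

1.8


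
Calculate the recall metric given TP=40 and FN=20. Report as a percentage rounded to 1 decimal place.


Recall = TP / (TP + FN) * 100
= 40 / (40 + 20)
= 40 / 60
= 0.6667
= 66.7%

66.7


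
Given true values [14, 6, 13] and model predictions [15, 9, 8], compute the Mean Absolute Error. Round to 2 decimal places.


Absolute errors: [1, 3, 5]
Sum of absolute errors = 9
MAE = 9 / 3 = 3.00

3.00


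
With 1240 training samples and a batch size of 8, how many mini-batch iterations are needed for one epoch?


Iterations per epoch = dataset_size / batch_size
= 1240 / 8
= 155

155


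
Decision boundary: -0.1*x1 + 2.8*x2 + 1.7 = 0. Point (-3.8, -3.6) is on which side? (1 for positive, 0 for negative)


Compute -0.1 * -3.8 + 2.8 * -3.6 + 1.7
= 0.38 + -10.08 + 1.7
= -8.0
Since -8.0 < 0, the point is on the negative side.

0


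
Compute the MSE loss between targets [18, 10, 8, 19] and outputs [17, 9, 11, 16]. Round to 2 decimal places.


Differences: [1, 1, -3, 3]
Squared errors: [1, 1, 9, 9]
Sum of squared errors = 20
MSE = 20 / 4 = 5.00

5.00


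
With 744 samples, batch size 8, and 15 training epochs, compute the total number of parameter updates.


Iterations per epoch = 744 / 8 = 93
Total updates = iterations_per_epoch * epochs
= 93 * 15
= 1395

1395


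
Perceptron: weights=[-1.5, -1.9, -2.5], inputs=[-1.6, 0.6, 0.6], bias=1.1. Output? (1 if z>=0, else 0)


z = w . x + b
= -1.5*-1.6 + -1.9*0.6 + -2.5*0.6 + 1.1
= 2.4 + -1.14 + -1.5 + 1.1
= -0.24 + 1.1
= 0.86
Since z = 0.86 >= 0, output = 1

1


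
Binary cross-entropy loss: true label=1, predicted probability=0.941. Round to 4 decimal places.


For y=1: Loss = -log(p)
= -log(0.941)
= -(-0.0608)
= 0.0608

0.0608


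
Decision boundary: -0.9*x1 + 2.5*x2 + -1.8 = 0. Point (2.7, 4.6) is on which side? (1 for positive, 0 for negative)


Compute -0.9 * 2.7 + 2.5 * 4.6 + -1.8
= -2.43 + 11.5 + -1.8
= 7.27
Since 7.27 >= 0, the point is on the positive side.

1


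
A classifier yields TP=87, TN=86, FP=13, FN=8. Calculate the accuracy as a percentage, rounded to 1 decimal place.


Accuracy = (TP + TN) / (TP + TN + FP + FN) * 100
= (87 + 86) / (87 + 86 + 13 + 8)
= 173 / 194
= 0.8918
= 89.2%

89.2


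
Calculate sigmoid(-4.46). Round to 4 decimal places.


sigmoid(z) = 1 / (1 + exp(-z))
exp(-(-4.46)) = exp(4.46) = 86.4875
1 + 86.4875 = 87.4875
1 / 87.4875 = 0.0114

0.0114


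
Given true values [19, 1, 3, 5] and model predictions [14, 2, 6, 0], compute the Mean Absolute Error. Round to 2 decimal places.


Absolute errors: [5, 1, 3, 5]
Sum of absolute errors = 14
MAE = 14 / 4 = 3.50

3.50


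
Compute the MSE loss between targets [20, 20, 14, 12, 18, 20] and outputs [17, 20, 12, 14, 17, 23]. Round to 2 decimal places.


Differences: [3, 0, 2, -2, 1, -3]
Squared errors: [9, 0, 4, 4, 1, 9]
Sum of squared errors = 27
MSE = 27 / 6 = 4.50

4.50


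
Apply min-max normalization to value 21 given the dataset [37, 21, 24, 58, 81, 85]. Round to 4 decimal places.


Min = 21, Max = 85
Range = 85 - 21 = 64
Scaled = (x - min) / (max - min)
= (21 - 21) / 64
= 0 / 64
= 0.0000

0.0000


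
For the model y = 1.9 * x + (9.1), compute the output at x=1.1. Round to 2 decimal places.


y = 1.9 * 1.1 + (9.1)
= 2.09 + (9.1)
= 11.19

11.19


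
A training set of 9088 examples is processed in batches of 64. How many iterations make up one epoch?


Iterations per epoch = dataset_size / batch_size
= 9088 / 64
= 142

142


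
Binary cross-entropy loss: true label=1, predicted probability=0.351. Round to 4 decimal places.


For y=1: Loss = -log(p)
= -log(0.351)
= -(-1.047)
= 1.0470

1.0470


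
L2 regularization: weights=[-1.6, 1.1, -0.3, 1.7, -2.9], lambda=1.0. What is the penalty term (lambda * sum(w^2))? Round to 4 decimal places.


Squaring each weight:
(-1.6)^2 = 2.56
1.1^2 = 1.21
(-0.3)^2 = 0.09
1.7^2 = 2.89
(-2.9)^2 = 8.41
Sum of squares = 15.16
Penalty = 1.0 * 15.16 = 15.1600

15.1600


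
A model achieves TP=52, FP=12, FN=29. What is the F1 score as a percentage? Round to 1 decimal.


Precision = TP / (TP + FP) = 52 / 64 = 0.8125
Recall = TP / (TP + FN) = 52 / 81 = 0.642
F1 = 2 * P * R / (P + R)
= 2 * 0.8125 * 0.642 / (0.8125 + 0.642)
= 1.0432 / 1.4545
= 0.7172
As percentage: 71.7%

71.7


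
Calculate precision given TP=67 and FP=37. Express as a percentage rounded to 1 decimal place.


Precision = TP / (TP + FP) * 100
= 67 / (67 + 37)
= 67 / 104
= 0.6442
= 64.4%

64.4


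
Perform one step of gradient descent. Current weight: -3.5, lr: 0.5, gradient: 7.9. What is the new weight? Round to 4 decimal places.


w_new = w_old - lr * gradient
= -3.5 - 0.5 * 7.9
= -3.5 - (3.95)
= -7.4500

-7.4500


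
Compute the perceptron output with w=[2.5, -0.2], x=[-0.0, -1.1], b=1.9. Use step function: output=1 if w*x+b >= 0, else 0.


z = w . x + b
= 2.5*-0.0 + -0.2*-1.1 + 1.9
= -0.0 + 0.22 + 1.9
= 0.22 + 1.9
= 2.12
Since z = 2.12 >= 0, output = 1

1


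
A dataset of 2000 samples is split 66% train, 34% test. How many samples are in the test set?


Train samples = 2000 * 66% = 1320
Test samples = 2000 - 1320
= 680

680


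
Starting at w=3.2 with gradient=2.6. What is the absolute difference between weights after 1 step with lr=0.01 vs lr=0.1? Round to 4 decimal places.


With lr=0.01: w_new = 3.2 - 0.01 * 2.6 = 3.174
With lr=0.1: w_new = 3.2 - 0.1 * 2.6 = 2.94
Absolute difference = |3.174 - 2.94|
= 0.2340

0.2340


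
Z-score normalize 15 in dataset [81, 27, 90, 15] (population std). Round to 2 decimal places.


Mean = (81 + 27 + 90 + 15) / 4 = 53.25
Variance = sum((x_i - mean)^2) / n = 1068.1875
Std = sqrt(1068.1875) = 32.6831
Z = (x - mean) / std
= (15 - 53.25) / 32.6831
= -38.25 / 32.6831
= -1.17

-1.17


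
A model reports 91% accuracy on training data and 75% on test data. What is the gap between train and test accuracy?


Gap = train_accuracy - test_accuracy
= 91 - 75
= 16%
This gap suggests the model is overfitting.

16


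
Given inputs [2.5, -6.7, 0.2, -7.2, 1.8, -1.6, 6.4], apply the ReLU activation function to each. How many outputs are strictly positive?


ReLU(x) = max(0, x) for each element:
ReLU(2.5) = 2.5
ReLU(-6.7) = 0
ReLU(0.2) = 0.2
ReLU(-7.2) = 0
ReLU(1.8) = 1.8
ReLU(-1.6) = 0
ReLU(6.4) = 6.4
Active neurons (>0): 4

4


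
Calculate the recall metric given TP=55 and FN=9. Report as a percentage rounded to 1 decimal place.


Recall = TP / (TP + FN) * 100
= 55 / (55 + 9)
= 55 / 64
= 0.8594
= 85.9%

85.9


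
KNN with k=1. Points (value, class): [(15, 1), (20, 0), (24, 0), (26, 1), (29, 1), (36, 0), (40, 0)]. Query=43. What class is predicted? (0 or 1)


Distances from query 43:
Point 40 (class 0): distance = 3
K=1 nearest neighbors: classes = [0]
Votes for class 1: 0 / 1
Majority vote => class 0

0


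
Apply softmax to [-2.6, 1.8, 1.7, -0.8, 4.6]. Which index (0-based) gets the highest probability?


Softmax is a monotonic transformation, so it preserves the argmax.
We need to find the index of the maximum logit.
Index 0: -2.6
Index 1: 1.8
Index 2: 1.7
Index 3: -0.8
Index 4: 4.6
Maximum logit = 4.6 at index 4

4


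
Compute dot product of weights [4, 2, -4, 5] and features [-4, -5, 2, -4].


Element-wise products:
4 * -4 = -16
2 * -5 = -10
-4 * 2 = -8
5 * -4 = -20
Sum = -16 + -10 + -8 + -20
= -54

-54


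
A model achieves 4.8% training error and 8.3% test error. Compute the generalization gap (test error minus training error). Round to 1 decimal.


Generalization gap = test_error - train_error
= 8.3 - 4.8
= 3.5%
A moderate gap.

3.5


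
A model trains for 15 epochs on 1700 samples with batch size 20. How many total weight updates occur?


Iterations per epoch = 1700 / 20 = 85
Total updates = iterations_per_epoch * epochs
= 85 * 15
= 1275

1275


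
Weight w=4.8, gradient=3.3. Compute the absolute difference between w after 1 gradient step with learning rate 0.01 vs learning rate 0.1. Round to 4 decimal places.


With lr=0.01: w_new = 4.8 - 0.01 * 3.3 = 4.767
With lr=0.1: w_new = 4.8 - 0.1 * 3.3 = 4.47
Absolute difference = |4.767 - 4.47|
= 0.2970

0.2970


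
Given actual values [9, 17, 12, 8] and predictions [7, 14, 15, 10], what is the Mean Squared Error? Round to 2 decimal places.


Differences: [2, 3, -3, -2]
Squared errors: [4, 9, 9, 4]
Sum of squared errors = 26
MSE = 26 / 4 = 6.50

6.50


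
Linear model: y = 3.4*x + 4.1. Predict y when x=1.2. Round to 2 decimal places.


y = 3.4 * 1.2 + (4.1)
= 4.08 + (4.1)
= 8.18

8.18


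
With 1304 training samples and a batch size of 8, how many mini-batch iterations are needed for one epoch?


Iterations per epoch = dataset_size / batch_size
= 1304 / 8
= 163

163


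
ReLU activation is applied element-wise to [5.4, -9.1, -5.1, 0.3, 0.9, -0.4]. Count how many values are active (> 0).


ReLU(x) = max(0, x) for each element:
ReLU(5.4) = 5.4
ReLU(-9.1) = 0
ReLU(-5.1) = 0
ReLU(0.3) = 0.3
ReLU(0.9) = 0.9
ReLU(-0.4) = 0
Active neurons (>0): 3

3


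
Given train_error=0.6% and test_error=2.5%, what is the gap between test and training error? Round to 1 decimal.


Generalization gap = test_error - train_error
= 2.5 - 0.6
= 1.9%
A small gap suggests good generalization.

1.9


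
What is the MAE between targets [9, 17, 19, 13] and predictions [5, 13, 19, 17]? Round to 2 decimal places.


Absolute errors: [4, 4, 0, 4]
Sum of absolute errors = 12
MAE = 12 / 4 = 3.00

3.00


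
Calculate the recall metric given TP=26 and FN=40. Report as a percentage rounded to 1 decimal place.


Recall = TP / (TP + FN) * 100
= 26 / (26 + 40)
= 26 / 66
= 0.3939
= 39.4%

39.4


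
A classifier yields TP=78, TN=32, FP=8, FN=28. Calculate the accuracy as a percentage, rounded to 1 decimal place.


Accuracy = (TP + TN) / (TP + TN + FP + FN) * 100
= (78 + 32) / (78 + 32 + 8 + 28)
= 110 / 146
= 0.7534
= 75.3%

75.3


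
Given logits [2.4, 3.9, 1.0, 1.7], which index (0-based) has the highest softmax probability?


Softmax is a monotonic transformation, so it preserves the argmax.
We need to find the index of the maximum logit.
Index 0: 2.4
Index 1: 3.9
Index 2: 1.0
Index 3: 1.7
Maximum logit = 3.9 at index 1

1


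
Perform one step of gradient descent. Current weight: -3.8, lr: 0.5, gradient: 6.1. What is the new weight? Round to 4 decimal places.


w_new = w_old - lr * gradient
= -3.8 - 0.5 * 6.1
= -3.8 - (3.05)
= -6.8500

-6.8500


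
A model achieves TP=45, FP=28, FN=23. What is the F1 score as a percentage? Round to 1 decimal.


Precision = TP / (TP + FP) = 45 / 73 = 0.6164
Recall = TP / (TP + FN) = 45 / 68 = 0.6618
F1 = 2 * P * R / (P + R)
= 2 * 0.6164 * 0.6618 / (0.6164 + 0.6618)
= 0.8159 / 1.2782
= 0.6383
As percentage: 63.8%

63.8


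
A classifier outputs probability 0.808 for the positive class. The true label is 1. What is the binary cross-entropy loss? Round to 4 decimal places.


For y=1: Loss = -log(p)
= -log(0.808)
= -(-0.2132)
= 0.2132

0.2132


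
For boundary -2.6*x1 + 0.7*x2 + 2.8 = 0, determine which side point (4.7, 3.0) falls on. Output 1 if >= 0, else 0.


Compute -2.6 * 4.7 + 0.7 * 3.0 + 2.8
= -12.22 + 2.1 + 2.8
= -7.32
Since -7.32 < 0, the point is on the negative side.

0


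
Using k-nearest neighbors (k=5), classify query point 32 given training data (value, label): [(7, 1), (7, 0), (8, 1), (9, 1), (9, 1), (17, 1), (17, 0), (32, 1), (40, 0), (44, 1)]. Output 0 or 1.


Distances from query 32:
Point 32 (class 1): distance = 0
Point 40 (class 0): distance = 8
Point 44 (class 1): distance = 12
Point 17 (class 0): distance = 15
Point 17 (class 1): distance = 15
K=5 nearest neighbors: classes = [1, 0, 1, 0, 1]
Votes for class 1: 3 / 5
Majority vote => class 1

1


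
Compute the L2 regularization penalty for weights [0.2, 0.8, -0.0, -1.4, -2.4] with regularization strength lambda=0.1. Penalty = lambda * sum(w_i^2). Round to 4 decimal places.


Squaring each weight:
0.2^2 = 0.04
0.8^2 = 0.64
(-0.0)^2 = 0.0
(-1.4)^2 = 1.96
(-2.4)^2 = 5.76
Sum of squares = 8.4
Penalty = 0.1 * 8.4 = 0.8400

0.8400


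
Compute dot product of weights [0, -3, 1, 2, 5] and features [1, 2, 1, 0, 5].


Element-wise products:
0 * 1 = 0
-3 * 2 = -6
1 * 1 = 1
2 * 0 = 0
5 * 5 = 25
Sum = 0 + -6 + 1 + 0 + 25
= 20

20


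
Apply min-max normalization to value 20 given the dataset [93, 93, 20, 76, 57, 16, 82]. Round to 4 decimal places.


Min = 16, Max = 93
Range = 93 - 16 = 77
Scaled = (x - min) / (max - min)
= (20 - 16) / 77
= 4 / 77
= 0.0519

0.0519


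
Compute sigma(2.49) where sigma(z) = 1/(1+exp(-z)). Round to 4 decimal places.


sigmoid(z) = 1 / (1 + exp(-z))
exp(-(2.49)) = exp(-2.49) = 0.0829
1 + 0.0829 = 1.0829
1 / 1.0829 = 0.9234

0.9234


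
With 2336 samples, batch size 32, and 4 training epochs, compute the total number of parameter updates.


Iterations per epoch = 2336 / 32 = 73
Total updates = iterations_per_epoch * epochs
= 73 * 4
= 292

292


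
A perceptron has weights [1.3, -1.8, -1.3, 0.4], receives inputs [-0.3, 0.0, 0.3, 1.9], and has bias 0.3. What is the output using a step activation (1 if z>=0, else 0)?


z = w . x + b
= 1.3*-0.3 + -1.8*0.0 + -1.3*0.3 + 0.4*1.9 + 0.3
= -0.39 + -0.0 + -0.39 + 0.76 + 0.3
= -0.02 + 0.3
= 0.28
Since z = 0.28 >= 0, output = 1

1


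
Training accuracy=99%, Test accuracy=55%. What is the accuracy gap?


Gap = train_accuracy - test_accuracy
= 99 - 55
= 44%
This large gap strongly indicates overfitting.

44


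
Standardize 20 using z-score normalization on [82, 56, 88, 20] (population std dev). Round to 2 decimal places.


Mean = (82 + 56 + 88 + 20) / 4 = 61.5
Variance = sum((x_i - mean)^2) / n = 718.75
Std = sqrt(718.75) = 26.8095
Z = (x - mean) / std
= (20 - 61.5) / 26.8095
= -41.5 / 26.8095
= -1.55

-1.55


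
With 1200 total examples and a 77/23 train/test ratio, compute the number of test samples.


Train samples = 1200 * 77% = 924
Test samples = 1200 - 924
= 276

276


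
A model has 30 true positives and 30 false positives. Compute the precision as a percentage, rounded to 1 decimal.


Precision = TP / (TP + FP) * 100
= 30 / (30 + 30)
= 30 / 60
= 0.5
= 50.0%

50.0


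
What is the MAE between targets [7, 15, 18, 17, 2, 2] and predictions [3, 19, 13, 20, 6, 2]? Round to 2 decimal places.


Absolute errors: [4, 4, 5, 3, 4, 0]
Sum of absolute errors = 20
MAE = 20 / 6 = 3.33

3.33


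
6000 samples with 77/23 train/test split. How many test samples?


Train samples = 6000 * 77% = 4620
Test samples = 6000 - 4620
= 1380

1380


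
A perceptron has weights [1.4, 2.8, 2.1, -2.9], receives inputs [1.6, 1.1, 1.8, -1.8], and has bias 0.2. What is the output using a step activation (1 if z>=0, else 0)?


z = w . x + b
= 1.4*1.6 + 2.8*1.1 + 2.1*1.8 + -2.9*-1.8 + 0.2
= 2.24 + 3.08 + 3.78 + 5.22 + 0.2
= 14.32 + 0.2
= 14.52
Since z = 14.52 >= 0, output = 1

1


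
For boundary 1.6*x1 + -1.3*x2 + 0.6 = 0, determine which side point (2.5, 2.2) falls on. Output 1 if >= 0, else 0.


Compute 1.6 * 2.5 + -1.3 * 2.2 + 0.6
= 4.0 + -2.86 + 0.6
= 1.74
Since 1.74 >= 0, the point is on the positive side.

1


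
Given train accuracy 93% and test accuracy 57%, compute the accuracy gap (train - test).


Gap = train_accuracy - test_accuracy
= 93 - 57
= 36%
This large gap strongly indicates overfitting.

36


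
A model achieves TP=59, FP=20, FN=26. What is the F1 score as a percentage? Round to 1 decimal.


Precision = TP / (TP + FP) = 59 / 79 = 0.7468
Recall = TP / (TP + FN) = 59 / 85 = 0.6941
F1 = 2 * P * R / (P + R)
= 2 * 0.7468 * 0.6941 / (0.7468 + 0.6941)
= 1.0368 / 1.441
= 0.7195
As percentage: 72.0%

72.0


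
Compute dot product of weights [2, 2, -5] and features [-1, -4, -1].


Element-wise products:
2 * -1 = -2
2 * -4 = -8
-5 * -1 = 5
Sum = -2 + -8 + 5
= -5

-5


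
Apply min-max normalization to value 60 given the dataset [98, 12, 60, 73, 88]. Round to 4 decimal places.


Min = 12, Max = 98
Range = 98 - 12 = 86
Scaled = (x - min) / (max - min)
= (60 - 12) / 86
= 48 / 86
= 0.5581

0.5581


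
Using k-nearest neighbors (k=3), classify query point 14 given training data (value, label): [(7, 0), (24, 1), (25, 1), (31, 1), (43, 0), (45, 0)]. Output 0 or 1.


Distances from query 14:
Point 7 (class 0): distance = 7
Point 24 (class 1): distance = 10
Point 25 (class 1): distance = 11
K=3 nearest neighbors: classes = [0, 1, 1]
Votes for class 1: 2 / 3
Majority vote => class 1

1


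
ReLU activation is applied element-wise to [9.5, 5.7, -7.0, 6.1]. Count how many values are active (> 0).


ReLU(x) = max(0, x) for each element:
ReLU(9.5) = 9.5
ReLU(5.7) = 5.7
ReLU(-7.0) = 0
ReLU(6.1) = 6.1
Active neurons (>0): 3

3


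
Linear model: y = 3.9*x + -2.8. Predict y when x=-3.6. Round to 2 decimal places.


y = 3.9 * -3.6 + (-2.8)
= -14.04 + (-2.8)
= -16.84

-16.84


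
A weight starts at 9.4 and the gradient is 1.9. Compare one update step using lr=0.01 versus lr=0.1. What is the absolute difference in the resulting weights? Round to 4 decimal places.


With lr=0.01: w_new = 9.4 - 0.01 * 1.9 = 9.381
With lr=0.1: w_new = 9.4 - 0.1 * 1.9 = 9.21
Absolute difference = |9.381 - 9.21|
= 0.1710

0.1710


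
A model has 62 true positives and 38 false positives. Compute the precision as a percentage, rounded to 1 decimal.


Precision = TP / (TP + FP) * 100
= 62 / (62 + 38)
= 62 / 100
= 0.62
= 62.0%

62.0


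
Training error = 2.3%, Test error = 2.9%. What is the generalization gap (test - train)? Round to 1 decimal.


Generalization gap = test_error - train_error
= 2.9 - 2.3
= 0.6%
A small gap suggests good generalization.

0.6


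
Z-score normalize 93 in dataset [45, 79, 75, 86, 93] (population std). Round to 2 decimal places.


Mean = (45 + 79 + 75 + 86 + 93) / 5 = 75.6
Variance = sum((x_i - mean)^2) / n = 271.84
Std = sqrt(271.84) = 16.4876
Z = (x - mean) / std
= (93 - 75.6) / 16.4876
= 17.4 / 16.4876
= 1.06

1.06


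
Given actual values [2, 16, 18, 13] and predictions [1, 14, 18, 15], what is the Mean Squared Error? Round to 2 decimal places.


Differences: [1, 2, 0, -2]
Squared errors: [1, 4, 0, 4]
Sum of squared errors = 9
MSE = 9 / 4 = 2.25

2.25


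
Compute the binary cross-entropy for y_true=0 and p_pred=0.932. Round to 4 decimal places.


For y=0: Loss = -log(1-p)
= -log(1 - 0.932)
= -log(0.068)
= -(-2.6882)
= 2.6882

2.6882


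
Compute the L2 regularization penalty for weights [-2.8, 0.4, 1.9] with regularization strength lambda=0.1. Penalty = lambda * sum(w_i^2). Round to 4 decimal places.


Squaring each weight:
(-2.8)^2 = 7.84
0.4^2 = 0.16
1.9^2 = 3.61
Sum of squares = 11.61
Penalty = 0.1 * 11.61 = 1.1610

1.1610


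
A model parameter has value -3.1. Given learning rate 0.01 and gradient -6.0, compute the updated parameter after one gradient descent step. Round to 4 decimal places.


w_new = w_old - lr * gradient
= -3.1 - 0.01 * -6.0
= -3.1 - (-0.06)
= -3.0400

-3.0400


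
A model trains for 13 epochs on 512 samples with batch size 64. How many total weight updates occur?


Iterations per epoch = 512 / 64 = 8
Total updates = iterations_per_epoch * epochs
= 8 * 13
= 104

104


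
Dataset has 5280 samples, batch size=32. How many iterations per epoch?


Iterations per epoch = dataset_size / batch_size
= 5280 / 32
= 165

165


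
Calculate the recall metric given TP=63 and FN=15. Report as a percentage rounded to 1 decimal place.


Recall = TP / (TP + FN) * 100
= 63 / (63 + 15)
= 63 / 78
= 0.8077
= 80.8%

80.8


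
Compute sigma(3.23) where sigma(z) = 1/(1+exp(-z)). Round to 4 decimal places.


sigmoid(z) = 1 / (1 + exp(-z))
exp(-(3.23)) = exp(-3.23) = 0.0396
1 + 0.0396 = 1.0396
1 / 1.0396 = 0.9619

0.9619


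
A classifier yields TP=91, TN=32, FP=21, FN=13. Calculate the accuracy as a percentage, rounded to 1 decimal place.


Accuracy = (TP + TN) / (TP + TN + FP + FN) * 100
= (91 + 32) / (91 + 32 + 21 + 13)
= 123 / 157
= 0.7834
= 78.3%

78.3


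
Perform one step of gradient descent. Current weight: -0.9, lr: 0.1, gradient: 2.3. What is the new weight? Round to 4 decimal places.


w_new = w_old - lr * gradient
= -0.9 - 0.1 * 2.3
= -0.9 - (0.23)
= -1.1300

-1.1300


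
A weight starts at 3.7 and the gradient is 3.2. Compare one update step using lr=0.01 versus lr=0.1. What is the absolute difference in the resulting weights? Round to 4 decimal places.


With lr=0.01: w_new = 3.7 - 0.01 * 3.2 = 3.668
With lr=0.1: w_new = 3.7 - 0.1 * 3.2 = 3.38
Absolute difference = |3.668 - 3.38|
= 0.2880

0.2880


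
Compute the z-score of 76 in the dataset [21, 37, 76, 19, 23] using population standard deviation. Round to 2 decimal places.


Mean = (21 + 37 + 76 + 19 + 23) / 5 = 35.2
Variance = sum((x_i - mean)^2) / n = 456.16
Std = sqrt(456.16) = 21.3579
Z = (x - mean) / std
= (76 - 35.2) / 21.3579
= 40.8 / 21.3579
= 1.91

1.91


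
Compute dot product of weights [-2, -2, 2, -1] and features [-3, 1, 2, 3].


Element-wise products:
-2 * -3 = 6
-2 * 1 = -2
2 * 2 = 4
-1 * 3 = -3
Sum = 6 + -2 + 4 + -3
= 5

5


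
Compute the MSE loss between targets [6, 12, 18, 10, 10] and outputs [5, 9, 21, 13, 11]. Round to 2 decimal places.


Differences: [1, 3, -3, -3, -1]
Squared errors: [1, 9, 9, 9, 1]
Sum of squared errors = 29
MSE = 29 / 5 = 5.80

5.80


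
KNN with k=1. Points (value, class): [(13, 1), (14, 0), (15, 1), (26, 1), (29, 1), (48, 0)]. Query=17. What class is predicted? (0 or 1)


Distances from query 17:
Point 15 (class 1): distance = 2
K=1 nearest neighbors: classes = [1]
Votes for class 1: 1 / 1
Majority vote => class 1

1


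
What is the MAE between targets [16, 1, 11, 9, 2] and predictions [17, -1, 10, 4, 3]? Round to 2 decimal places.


Absolute errors: [1, 2, 1, 5, 1]
Sum of absolute errors = 10
MAE = 10 / 5 = 2.00

2.00


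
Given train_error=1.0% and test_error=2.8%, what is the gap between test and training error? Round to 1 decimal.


Generalization gap = test_error - train_error
= 2.8 - 1.0
= 1.8%
A small gap suggests good generalization.

1.8


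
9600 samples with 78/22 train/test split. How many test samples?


Train samples = 9600 * 78% = 7488
Test samples = 9600 - 7488
= 2112

2112


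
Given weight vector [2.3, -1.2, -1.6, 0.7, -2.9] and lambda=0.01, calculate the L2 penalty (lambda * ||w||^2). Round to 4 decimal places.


Squaring each weight:
2.3^2 = 5.29
(-1.2)^2 = 1.44
(-1.6)^2 = 2.56
0.7^2 = 0.49
(-2.9)^2 = 8.41
Sum of squares = 18.19
Penalty = 0.01 * 18.19 = 0.1819

0.1819


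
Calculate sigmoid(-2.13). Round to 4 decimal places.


sigmoid(z) = 1 / (1 + exp(-z))
exp(-(-2.13)) = exp(2.13) = 8.4149
1 + 8.4149 = 9.4149
1 / 9.4149 = 0.1062

0.1062


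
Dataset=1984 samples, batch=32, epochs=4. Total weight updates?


Iterations per epoch = 1984 / 32 = 62
Total updates = iterations_per_epoch * epochs
= 62 * 4
= 248

248


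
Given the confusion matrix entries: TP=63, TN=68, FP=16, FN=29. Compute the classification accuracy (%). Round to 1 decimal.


Accuracy = (TP + TN) / (TP + TN + FP + FN) * 100
= (63 + 68) / (63 + 68 + 16 + 29)
= 131 / 176
= 0.7443
= 74.4%

74.4


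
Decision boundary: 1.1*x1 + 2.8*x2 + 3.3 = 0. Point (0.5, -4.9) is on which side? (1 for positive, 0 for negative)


Compute 1.1 * 0.5 + 2.8 * -4.9 + 3.3
= 0.55 + -13.72 + 3.3
= -9.87
Since -9.87 < 0, the point is on the negative side.

0


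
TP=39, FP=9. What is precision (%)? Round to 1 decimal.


Precision = TP / (TP + FP) * 100
= 39 / (39 + 9)
= 39 / 48
= 0.8125
= 81.3%

81.3


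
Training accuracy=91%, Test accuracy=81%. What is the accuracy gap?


Gap = train_accuracy - test_accuracy
= 91 - 81
= 10%
This moderate gap may indicate mild overfitting.

10


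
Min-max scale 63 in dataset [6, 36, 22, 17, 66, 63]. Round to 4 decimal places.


Min = 6, Max = 66
Range = 66 - 6 = 60
Scaled = (x - min) / (max - min)
= (63 - 6) / 60
= 57 / 60
= 0.9500

0.9500


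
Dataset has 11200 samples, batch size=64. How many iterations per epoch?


Iterations per epoch = dataset_size / batch_size
= 11200 / 64
= 175

175


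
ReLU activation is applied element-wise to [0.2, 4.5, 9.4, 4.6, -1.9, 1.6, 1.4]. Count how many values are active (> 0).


ReLU(x) = max(0, x) for each element:
ReLU(0.2) = 0.2
ReLU(4.5) = 4.5
ReLU(9.4) = 9.4
ReLU(4.6) = 4.6
ReLU(-1.9) = 0
ReLU(1.6) = 1.6
ReLU(1.4) = 1.4
Active neurons (>0): 6

6


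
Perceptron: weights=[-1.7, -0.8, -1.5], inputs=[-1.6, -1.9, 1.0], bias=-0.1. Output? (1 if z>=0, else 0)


z = w . x + b
= -1.7*-1.6 + -0.8*-1.9 + -1.5*1.0 + -0.1
= 2.72 + 1.52 + -1.5 + -0.1
= 2.74 + -0.1
= 2.64
Since z = 2.64 >= 0, output = 1

1


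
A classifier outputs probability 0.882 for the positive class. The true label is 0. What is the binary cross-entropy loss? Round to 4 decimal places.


For y=0: Loss = -log(1-p)
= -log(1 - 0.882)
= -log(0.118)
= -(-2.1371)
= 2.1371

2.1371


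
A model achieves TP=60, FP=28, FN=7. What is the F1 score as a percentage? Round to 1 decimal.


Precision = TP / (TP + FP) = 60 / 88 = 0.6818
Recall = TP / (TP + FN) = 60 / 67 = 0.8955
F1 = 2 * P * R / (P + R)
= 2 * 0.6818 * 0.8955 / (0.6818 + 0.8955)
= 1.2212 / 1.5773
= 0.7742
As percentage: 77.4%

77.4


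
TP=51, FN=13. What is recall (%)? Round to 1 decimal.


Recall = TP / (TP + FN) * 100
= 51 / (51 + 13)
= 51 / 64
= 0.7969
= 79.7%

79.7


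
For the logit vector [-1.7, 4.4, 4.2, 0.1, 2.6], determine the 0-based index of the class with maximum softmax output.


Softmax is a monotonic transformation, so it preserves the argmax.
We need to find the index of the maximum logit.
Index 0: -1.7
Index 1: 4.4
Index 2: 4.2
Index 3: 0.1
Index 4: 2.6
Maximum logit = 4.4 at index 1

1


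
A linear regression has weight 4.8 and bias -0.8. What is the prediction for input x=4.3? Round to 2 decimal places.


y = 4.8 * 4.3 + (-0.8)
= 20.64 + (-0.8)
= 19.84

19.84


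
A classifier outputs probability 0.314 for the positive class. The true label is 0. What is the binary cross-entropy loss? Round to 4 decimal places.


For y=0: Loss = -log(1-p)
= -log(1 - 0.314)
= -log(0.686)
= -(-0.3769)
= 0.3769

0.3769


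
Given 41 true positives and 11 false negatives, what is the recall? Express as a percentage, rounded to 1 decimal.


Recall = TP / (TP + FN) * 100
= 41 / (41 + 11)
= 41 / 52
= 0.7885
= 78.8%

78.8


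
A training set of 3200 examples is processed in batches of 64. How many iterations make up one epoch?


Iterations per epoch = dataset_size / batch_size
= 3200 / 64
= 50

50


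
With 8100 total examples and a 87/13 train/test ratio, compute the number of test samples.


Train samples = 8100 * 87% = 7047
Test samples = 8100 - 7047
= 1053

1053


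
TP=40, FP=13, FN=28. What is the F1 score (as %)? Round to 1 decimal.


Precision = TP / (TP + FP) = 40 / 53 = 0.7547
Recall = TP / (TP + FN) = 40 / 68 = 0.5882
F1 = 2 * P * R / (P + R)
= 2 * 0.7547 * 0.5882 / (0.7547 + 0.5882)
= 0.8879 / 1.343
= 0.6612
As percentage: 66.1%

66.1


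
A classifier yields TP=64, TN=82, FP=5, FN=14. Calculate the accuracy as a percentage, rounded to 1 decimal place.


Accuracy = (TP + TN) / (TP + TN + FP + FN) * 100
= (64 + 82) / (64 + 82 + 5 + 14)
= 146 / 165
= 0.8848
= 88.5%

88.5


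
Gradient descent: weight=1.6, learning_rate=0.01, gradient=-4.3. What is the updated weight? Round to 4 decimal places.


w_new = w_old - lr * gradient
= 1.6 - 0.01 * -4.3
= 1.6 - (-0.043)
= 1.6430

1.6430


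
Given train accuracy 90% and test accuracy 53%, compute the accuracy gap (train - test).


Gap = train_accuracy - test_accuracy
= 90 - 53
= 37%
This large gap strongly indicates overfitting.

37


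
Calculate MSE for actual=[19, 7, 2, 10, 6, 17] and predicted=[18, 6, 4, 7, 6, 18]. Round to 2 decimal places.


Differences: [1, 1, -2, 3, 0, -1]
Squared errors: [1, 1, 4, 9, 0, 1]
Sum of squared errors = 16
MSE = 16 / 6 = 2.67

2.67


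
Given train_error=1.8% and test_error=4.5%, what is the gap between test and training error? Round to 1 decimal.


Generalization gap = test_error - train_error
= 4.5 - 1.8
= 2.7%
A moderate gap.

2.7


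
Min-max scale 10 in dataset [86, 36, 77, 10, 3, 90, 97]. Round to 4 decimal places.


Min = 3, Max = 97
Range = 97 - 3 = 94
Scaled = (x - min) / (max - min)
= (10 - 3) / 94
= 7 / 94
= 0.0745

0.0745


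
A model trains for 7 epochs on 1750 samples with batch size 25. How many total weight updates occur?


Iterations per epoch = 1750 / 25 = 70
Total updates = iterations_per_epoch * epochs
= 70 * 7
= 490

490


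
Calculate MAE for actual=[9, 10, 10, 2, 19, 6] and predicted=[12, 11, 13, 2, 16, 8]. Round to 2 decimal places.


Absolute errors: [3, 1, 3, 0, 3, 2]
Sum of absolute errors = 12
MAE = 12 / 6 = 2.00

2.00


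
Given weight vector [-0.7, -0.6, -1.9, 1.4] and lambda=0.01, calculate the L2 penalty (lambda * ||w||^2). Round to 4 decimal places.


Squaring each weight:
(-0.7)^2 = 0.49
(-0.6)^2 = 0.36
(-1.9)^2 = 3.61
1.4^2 = 1.96
Sum of squares = 6.42
Penalty = 0.01 * 6.42 = 0.0642

0.0642


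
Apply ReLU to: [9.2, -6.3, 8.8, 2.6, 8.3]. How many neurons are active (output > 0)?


ReLU(x) = max(0, x) for each element:
ReLU(9.2) = 9.2
ReLU(-6.3) = 0
ReLU(8.8) = 8.8
ReLU(2.6) = 2.6
ReLU(8.3) = 8.3
Active neurons (>0): 4

4


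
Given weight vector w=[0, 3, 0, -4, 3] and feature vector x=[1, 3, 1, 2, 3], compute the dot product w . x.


Element-wise products:
0 * 1 = 0
3 * 3 = 9
0 * 1 = 0
-4 * 2 = -8
3 * 3 = 9
Sum = 0 + 9 + 0 + -8 + 9
= 10

10


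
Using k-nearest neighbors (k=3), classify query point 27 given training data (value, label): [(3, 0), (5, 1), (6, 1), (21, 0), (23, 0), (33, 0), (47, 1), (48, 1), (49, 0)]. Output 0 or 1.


Distances from query 27:
Point 23 (class 0): distance = 4
Point 21 (class 0): distance = 6
Point 33 (class 0): distance = 6
K=3 nearest neighbors: classes = [0, 0, 0]
Votes for class 1: 0 / 3
Majority vote => class 0

0


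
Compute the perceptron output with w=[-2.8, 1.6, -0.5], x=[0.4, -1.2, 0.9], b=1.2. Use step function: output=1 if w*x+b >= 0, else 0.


z = w . x + b
= -2.8*0.4 + 1.6*-1.2 + -0.5*0.9 + 1.2
= -1.12 + -1.92 + -0.45 + 1.2
= -3.49 + 1.2
= -2.29
Since z = -2.29 < 0, output = 0

0


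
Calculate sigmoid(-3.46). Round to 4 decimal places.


sigmoid(z) = 1 / (1 + exp(-z))
exp(-(-3.46)) = exp(3.46) = 31.817
1 + 31.817 = 32.817
1 / 32.817 = 0.0305

0.0305


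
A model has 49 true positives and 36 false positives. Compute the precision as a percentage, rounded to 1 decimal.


Precision = TP / (TP + FP) * 100
= 49 / (49 + 36)
= 49 / 85
= 0.5765
= 57.6%

57.6


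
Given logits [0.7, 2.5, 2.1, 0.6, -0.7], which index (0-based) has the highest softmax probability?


Softmax is a monotonic transformation, so it preserves the argmax.
We need to find the index of the maximum logit.
Index 0: 0.7
Index 1: 2.5
Index 2: 2.1
Index 3: 0.6
Index 4: -0.7
Maximum logit = 2.5 at index 1

1


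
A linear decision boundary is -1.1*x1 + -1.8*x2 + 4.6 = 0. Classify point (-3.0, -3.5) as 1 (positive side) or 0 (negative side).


Compute -1.1 * -3.0 + -1.8 * -3.5 + 4.6
= 3.3 + 6.3 + 4.6
= 14.2
Since 14.2 >= 0, the point is on the positive side.

1


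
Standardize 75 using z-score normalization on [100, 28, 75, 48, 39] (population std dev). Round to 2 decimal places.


Mean = (100 + 28 + 75 + 48 + 39) / 5 = 58.0
Variance = sum((x_i - mean)^2) / n = 682.8
Std = sqrt(682.8) = 26.1304
Z = (x - mean) / std
= (75 - 58.0) / 26.1304
= 17.0 / 26.1304
= 0.65

0.65


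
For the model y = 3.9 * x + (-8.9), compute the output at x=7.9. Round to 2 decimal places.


y = 3.9 * 7.9 + (-8.9)
= 30.81 + (-8.9)
= 21.91

21.91


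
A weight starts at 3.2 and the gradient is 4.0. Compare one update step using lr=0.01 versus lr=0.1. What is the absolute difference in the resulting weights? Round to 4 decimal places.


With lr=0.01: w_new = 3.2 - 0.01 * 4.0 = 3.16
With lr=0.1: w_new = 3.2 - 0.1 * 4.0 = 2.8
Absolute difference = |3.16 - 2.8|
= 0.3600

0.3600


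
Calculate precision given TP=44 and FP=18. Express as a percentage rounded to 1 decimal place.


Precision = TP / (TP + FP) * 100
= 44 / (44 + 18)
= 44 / 62
= 0.7097
= 71.0%

71.0


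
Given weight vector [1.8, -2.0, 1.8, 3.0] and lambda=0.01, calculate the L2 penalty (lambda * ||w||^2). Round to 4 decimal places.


Squaring each weight:
1.8^2 = 3.24
(-2.0)^2 = 4.0
1.8^2 = 3.24
3.0^2 = 9.0
Sum of squares = 19.48
Penalty = 0.01 * 19.48 = 0.1948

0.1948


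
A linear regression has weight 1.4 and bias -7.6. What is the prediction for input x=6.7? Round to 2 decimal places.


y = 1.4 * 6.7 + (-7.6)
= 9.38 + (-7.6)
= 1.78

1.78


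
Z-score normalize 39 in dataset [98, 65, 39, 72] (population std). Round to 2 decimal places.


Mean = (98 + 65 + 39 + 72) / 4 = 68.5
Variance = sum((x_i - mean)^2) / n = 441.25
Std = sqrt(441.25) = 21.006
Z = (x - mean) / std
= (39 - 68.5) / 21.006
= -29.5 / 21.006
= -1.40

-1.40


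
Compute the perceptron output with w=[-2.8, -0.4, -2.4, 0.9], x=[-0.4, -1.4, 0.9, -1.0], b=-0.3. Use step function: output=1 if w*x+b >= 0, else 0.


z = w . x + b
= -2.8*-0.4 + -0.4*-1.4 + -2.4*0.9 + 0.9*-1.0 + -0.3
= 1.12 + 0.56 + -2.16 + -0.9 + -0.3
= -1.38 + -0.3
= -1.68
Since z = -1.68 < 0, output = 0

0


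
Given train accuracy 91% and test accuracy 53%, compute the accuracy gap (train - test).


Gap = train_accuracy - test_accuracy
= 91 - 53
= 38%
This large gap strongly indicates overfitting.

38


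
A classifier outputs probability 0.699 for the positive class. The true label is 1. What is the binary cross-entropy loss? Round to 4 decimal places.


For y=1: Loss = -log(p)
= -log(0.699)
= -(-0.3581)
= 0.3581

0.3581


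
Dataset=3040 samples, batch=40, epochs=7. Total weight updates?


Iterations per epoch = 3040 / 40 = 76
Total updates = iterations_per_epoch * epochs
= 76 * 7
= 532

532


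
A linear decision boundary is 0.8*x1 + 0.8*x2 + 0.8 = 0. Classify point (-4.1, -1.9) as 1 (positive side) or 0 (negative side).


Compute 0.8 * -4.1 + 0.8 * -1.9 + 0.8
= -3.28 + -1.52 + 0.8
= -4.0
Since -4.0 < 0, the point is on the negative side.

0


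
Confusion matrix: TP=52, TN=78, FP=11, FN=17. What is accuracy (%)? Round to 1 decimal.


Accuracy = (TP + TN) / (TP + TN + FP + FN) * 100
= (52 + 78) / (52 + 78 + 11 + 17)
= 130 / 158
= 0.8228
= 82.3%

82.3


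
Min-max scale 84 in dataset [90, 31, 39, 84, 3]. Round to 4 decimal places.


Min = 3, Max = 90
Range = 90 - 3 = 87
Scaled = (x - min) / (max - min)
= (84 - 3) / 87
= 81 / 87
= 0.9310

0.9310


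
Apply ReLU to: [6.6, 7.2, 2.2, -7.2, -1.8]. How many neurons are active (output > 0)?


ReLU(x) = max(0, x) for each element:
ReLU(6.6) = 6.6
ReLU(7.2) = 7.2
ReLU(2.2) = 2.2
ReLU(-7.2) = 0
ReLU(-1.8) = 0
Active neurons (>0): 3

3


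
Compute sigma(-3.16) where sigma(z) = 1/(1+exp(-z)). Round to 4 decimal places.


sigmoid(z) = 1 / (1 + exp(-z))
exp(-(-3.16)) = exp(3.16) = 23.5706
1 + 23.5706 = 24.5706
1 / 24.5706 = 0.0407

0.0407


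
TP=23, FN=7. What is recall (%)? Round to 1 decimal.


Recall = TP / (TP + FN) * 100
= 23 / (23 + 7)
= 23 / 30
= 0.7667
= 76.7%

76.7
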